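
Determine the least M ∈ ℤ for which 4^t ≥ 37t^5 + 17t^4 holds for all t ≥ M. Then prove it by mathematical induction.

M = 12

At t = 11: 4194304 < 6207784, so the inequality fails and M ≥ 12. We prove 4^t ≥ 37t^5 + 17t^4 for all t ≥ 12.
When t = 12: 4^t = 16777216 and 37t^5 + 17t^4 = 9559296, so 16777216 ≥ 9559296.
Inductive step: assume the claim holds for t = j, so 4^j ≥ 37j^5 + 17j^4.
Then 4^(j + 1) = 4·(4^j) ≥ 4·(37j^5 + 17j^4).
Also, for j ≥ 12 we have 4·(37j^5 + 17j^4) ≥ 37(j+1)^5 + 17(j+1)^4, since 4·(37j^5 + 17j^4) − (37(j+1)^5 + 17(j+1)^4) = 111j^5 - 134j^4 - 438j^3 - 472j^2 - 253j - 54, which is nonnegative for all j ≥ 12.
Combining, 4^(j + 1) ≥ 37(j+1)^5 + 17(j+1)^4.
This completes the induction.
Hence the smallest such M is 12.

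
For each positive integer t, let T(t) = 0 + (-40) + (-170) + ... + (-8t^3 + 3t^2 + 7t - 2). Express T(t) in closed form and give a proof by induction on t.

T(t) = -t(t - 1)(t + 2)(2t + 1)

We claim T(t) = -t(t - 1)(t + 2)(2t + 1) for all t ≥ 1.
For the base case t = 1: T(1) = 0, and the closed form gives 0. They agree.
Suppose the result is true for t = j, so T(j) = j(-2j^3 - 3j^2 + 3j + 2).
Then T(j+1) = T(j) + (j(-8j^2 - 21j - 11)) = (j(-2j^3 - 3j^2 + 3j + 2)) + (j(-8j^2 - 21j - 11)).
Simplifying, T(j+1) = -j(j + 1)(j + 3)(2j + 3) = -(j+1)((j+1) - 1)((j+1) + 2)(2(j+1) + 1),
which is the closed form with t = j+1.
This completes the induction.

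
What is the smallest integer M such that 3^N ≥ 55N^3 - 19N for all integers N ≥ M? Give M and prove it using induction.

M = 10

At N = 9: 19683 < 39924, so the inequality fails and M ≥ 10. We prove 3^N ≥ 55N^3 - 19N for all N ≥ 10.
For the base case N = 10: 3^N = 59049 and 55N^3 - 19N = 54810, so 59049 ≥ 54810.
For the inductive step, assume it holds for an arbitrary i ≥ 10, so 3^i ≥ 55i^3 - 19i.
Then 3^(i + 1) = 3·(3^i) ≥ 3·(55i^3 - 19i).
Also, for i ≥ 10 we have 3·(55i^3 - 19i) ≥ 55(i+1)^3 - 19(i+1), since 3·(55i^3 - 19i) − (55(i+1)^3 - 19(i+1)) = 110i^3 - 165i^2 - 203i - 36, which is nonnegative for all i ≥ 10.
Combining, 3^(i + 1) ≥ 55(i+1)^3 - 19(i+1).
By induction, the statement is established for all N ≥ 10.
Hence the smallest such M is 10.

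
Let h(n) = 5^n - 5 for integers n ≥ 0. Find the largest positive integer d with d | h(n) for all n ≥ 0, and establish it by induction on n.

Computing the first values: h(0) = -4 and h(1) = 0; gcd(-4, 0) = 4, so d ≤ 4.
We prove 4 | 5^n - 5 for all n ≥ 0 by induction on n.
Base step (n = 0): h(0) = -4 = 4·(-1), so 4 | h(0).
Suppose the result is true for n = j, i.e. 4 | h(j). Then
h(j+1) = 5^(j+1) - 5 = 5·(5^j - 5) + 20 = 5·h(j) + 20. The first term is divisible by 4 by the inductive hypothesis, and 20 is divisible by 4. Hence 4 | h(j+1).
By the principle of mathematical induction, the result holds for all n ≥ 0.
Therefore the largest such d is 4.

d = 4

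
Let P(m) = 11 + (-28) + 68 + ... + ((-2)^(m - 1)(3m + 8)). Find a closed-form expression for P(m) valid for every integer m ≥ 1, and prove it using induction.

We claim P(m) = -(-2)^m(m + 3) + 3 for all m ≥ 1.
Base case (m = 1): P(1) = 11, and the closed form gives 11. They agree.
For the inductive step, assume it holds for an arbitrary p ≥ 1, so P(p) = -(-2)^p(p + 3) + 3.
Then P(p+1) = P(p) + ((-2)^p(3p + 11)) = (-(-2)^p(p + 3) + 3) + ((-2)^p(3p + 11)).
Simplifying, P(p+1) = -(-2)^(p + 1)p - (-2)^(p + 3) + 3 = -(-2)^(p+1)((p+1) + 3) + 3,
which is the closed form with m = p+1.
Hence, by induction on m, the claim holds for every m ≥ 1.

P(m) = -(-2)^m(m + 3) + 3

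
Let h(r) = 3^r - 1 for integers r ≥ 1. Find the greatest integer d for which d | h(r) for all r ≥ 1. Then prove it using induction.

Computing the first values: h(1) = 2 and h(2) = 8; gcd(2, 8) = 2, so d ≤ 2.
We prove 2 | 3^r - 1 for all r ≥ 1 by induction on r.
Base case (r = 1): h(1) = 2 = 2·(1), so 2 | h(1).
Suppose the result is true for r = p, i.e. 2 | h(p). Then
3^{p+1} − 1^{p+1} = 3·3^p − 1·1^p = 3·(3^p − 1^p) + (2)·1^p. The first term is divisible by 2 by the inductive hypothesis, and the second term (2)·1^p is divisible by 2 since 2 | 2. Hence 2 | h(p+1).
This completes the induction.
Therefore the largest such d is 2.

d = 2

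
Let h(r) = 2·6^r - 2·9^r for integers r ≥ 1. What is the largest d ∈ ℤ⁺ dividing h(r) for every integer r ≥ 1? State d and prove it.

d = 6

Computing the first values: h(1) = -6 and h(2) = -90; gcd(-6, -90) = 6, so d ≤ 6.
We prove 6 | 2·6^r - 2·9^r for all r ≥ 1 by induction on r.
Base case (r = 1): h(1) = -6 = 6·(-1), so 6 | h(1).
Inductive step: assume the claim holds for r = j, i.e. 6 | h(j). Then
h(j+1) − 9·h(j) = (2·6^(j+1) - 2·9^(j+1)) − 9·(2·6^j - 2·9^j) = (2)·6^j·(6 − 9) = (-6)·6^j. Since 6 | h(j) by the inductive hypothesis, 6 | 9·h(j); and 6 | -6 since -6 = 6·-1. Therefore 6 | h(j+1).
By the principle of mathematical induction, the result holds for all r ≥ 1.
Therefore the largest such d is 6.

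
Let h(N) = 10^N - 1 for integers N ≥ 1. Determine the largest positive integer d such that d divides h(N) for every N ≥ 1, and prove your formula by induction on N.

d = 9

Computing the first values: h(1) = 9 and h(2) = 99; gcd(9, 99) = 9, so d ≤ 9.
We prove 9 | 10^N - 1 for all N ≥ 1 by induction on N.
Base step (N = 1): h(1) = 9 = 9·(1), so 9 | h(1).
Suppose the result is true for N = p, i.e. 9 | h(p). Then
10^{p+1} − 1^{p+1} = 10·10^p − 1·1^p = 10·(10^p − 1^p) + (9)·1^p. The first term is divisible by 9 by the inductive hypothesis, and the second term (9)·1^p is divisible by 9 since 9 | 9. Hence 9 | h(p+1).
By the principle of mathematical induction, the result holds for all N ≥ 1.
Therefore the largest such d is 9.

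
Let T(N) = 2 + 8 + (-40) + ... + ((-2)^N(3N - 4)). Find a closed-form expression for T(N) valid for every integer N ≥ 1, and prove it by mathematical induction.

We claim T(N) = 2(-2)^N(N - 1) + 2 for all N ≥ 1.
Base step (N = 1): T(1) = 2, and the closed form gives 2. They agree.
For the inductive step, assume it holds for an arbitrary r ≥ 1, so T(r) = 2(-2)^r(r - 1) + 2.
Then T(r+1) = T(r) + ((-2)^(r + 1)(3r - 1)) = (2(-2)^r(r - 1) + 2) + ((-2)^(r + 1)(3r - 1)).
Simplifying, T(r+1) = -4(-2)^r·r + 2 = 2(-2)^(r+1)((r+1) - 1) + 2,
which is the closed form with N = r+1.
By the principle of mathematical induction, the result holds for all N ≥ 1.

T(N) = 2(-2)^N(N - 1) + 2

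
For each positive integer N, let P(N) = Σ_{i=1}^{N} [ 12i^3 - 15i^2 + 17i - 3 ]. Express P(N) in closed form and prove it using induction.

P(N) = N(3N^3 + N^2 + 4N + 3)

We claim P(N) = N(3N^3 + N^2 + 4N + 3) for all N ≥ 1.
When N = 1: P(1) = 11, and the closed form gives 11. They agree.
Inductive step: assume the claim holds for N = i, so P(i) = i(3i^3 + i^2 + 4i + 3).
Then P(i+1) = P(i) + (12i^3 + 21i^2 + 23i + 11) = (i(3i^3 + i^2 + 4i + 3)) + (12i^3 + 21i^2 + 23i + 11).
Simplifying, P(i+1) = (i + 1)(3i^3 + 10i^2 + 15i + 11) = (i+1)(3(i+1)^3 + (i+1)^2 + 4(i+1) + 3),
which is the closed form with N = i+1.
By the principle of mathematical induction, the result holds for all N ≥ 1.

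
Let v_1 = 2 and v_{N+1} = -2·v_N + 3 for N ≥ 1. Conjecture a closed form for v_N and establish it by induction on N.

Computing the first terms: v_1 = 2, v_2 = -1, v_3 = 5. This suggests v_N = (-2)^(N - 1) + 1.
When N = 1: the formula gives 2 = 2 = v_1.
Inductive step: assume the claim holds for N = i, so v_i = (-2)^(i - 1) + 1.
Then v_{i+1} = -2·v_i + 3 = -2·((-2)^(i - 1) + 1) + 3 = (-2)^i + 1 = (-2)^((i+1) - 1) + 1,
which is the claimed formula at N = i+1.
This completes the induction.

v_N = (-2)^(N - 1) + 1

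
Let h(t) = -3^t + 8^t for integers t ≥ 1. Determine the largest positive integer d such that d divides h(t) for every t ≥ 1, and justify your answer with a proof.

d = 5

Computing the first values: h(1) = 5 and h(2) = 55; gcd(5, 55) = 5, so d ≤ 5.
We prove 5 | -3^t + 8^t for all t ≥ 1 by induction on t.
Base case (t = 1): h(1) = 5 = 5·(1), so 5 | h(1).
For the inductive step, assume it holds for an arbitrary r ≥ 1, i.e. 5 | h(r). Then
8^{r+1} − 3^{r+1} = 8·8^r − 3·3^r = 8·(8^r − 3^r) + (5)·3^r. The first term is divisible by 5 by the inductive hypothesis, and the second term (5)·3^r is divisible by 5 since 5 | 5. Hence 5 | h(r+1).
Hence, by induction on t, the claim holds for every t ≥ 1.
Therefore the largest such d is 5.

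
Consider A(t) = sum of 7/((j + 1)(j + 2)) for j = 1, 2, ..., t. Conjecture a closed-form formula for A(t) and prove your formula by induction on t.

A(t) = 7t/(2(t + 2))

We claim A(t) = 7t/(2(t + 2)) for all t ≥ 1.
When t = 1: A(1) = 7/6, and the closed form gives 7/6. They agree.
For the inductive step, assume it holds for an arbitrary j ≥ 1, so A(j) = 7j/(2(j + 2)).
Then A(j+1) = A(j) + (7/((j + 2)(j + 3))) = (7j/(2(j + 2))) + (7/((j + 2)(j + 3))).
Simplifying, A(j+1) = 7(j + 1)/(2(j + 3)) = 7(j+1)/(2((j+1) + 2)),
which is the closed form with t = j+1.
Hence, by induction on t, the claim holds for every t ≥ 1.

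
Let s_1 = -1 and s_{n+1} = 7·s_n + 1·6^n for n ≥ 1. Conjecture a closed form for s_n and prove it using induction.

s_n = -6^n + 5·7^(n - 1)

Computing the first terms: s_1 = -1, s_2 = -1, s_3 = 29. This suggests s_n = -6^n + 5·7^(n - 1).
Base case (n = 1): the formula gives -1 = -1 = s_1.
For the inductive step, assume it holds for an arbitrary p ≥ 1, so s_p = -6^p + 5·7^(p - 1).
Then s_{p+1} = 7·s_p + 1·6^p = 7·(-6^p + 5·7^(p - 1)) + 1·6^p = -6^(p + 1) + 5·7^p = -6^(p+1) + 5·7^((p+1) - 1),
which is the claimed formula at n = p+1.
By the principle of mathematical induction, the result holds for all n ≥ 1.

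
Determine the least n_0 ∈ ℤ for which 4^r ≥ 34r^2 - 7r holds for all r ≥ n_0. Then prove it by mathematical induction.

At r = 4: 256 < 516, so the inequality fails and n_0 ≥ 5. We prove 4^r ≥ 34r^2 - 7r for all r ≥ 5.
Base step (r = 5): 4^r = 1024 and 34r^2 - 7r = 815, so 1024 ≥ 815.
Inductive step: suppose the statement holds for some j ≥ 5, so 4^j ≥ 34j^2 - 7j.
Then 4^(j + 1) = 4·(4^j) ≥ 4·(34j^2 - 7j).
Also, for j ≥ 5 we have 4·(34j^2 - 7j) ≥ 34(j+1)^2 - 7(j+1), since 4·(34j^2 - 7j) − (34(j+1)^2 - 7(j+1)) = 102j^2 - 89j - 27, which is nonnegative for all j ≥ 5.
Combining, 4^(j + 1) ≥ 34(j+1)^2 - 7(j+1).
This completes the induction.
Hence the smallest such n_0 is 5.

n_0 = 5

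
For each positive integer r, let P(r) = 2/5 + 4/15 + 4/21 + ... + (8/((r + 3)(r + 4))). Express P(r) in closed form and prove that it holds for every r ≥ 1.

P(r) = 2r/(r + 4)

We claim P(r) = 2r/(r + 4) for all r ≥ 1.
For the base case r = 1: P(1) = 2/5, and the closed form gives 2/5. They agree.
For the inductive step, assume it holds for an arbitrary j ≥ 1, so P(j) = 2j/(j + 4).
Then P(j+1) = P(j) + (8/((j + 4)(j + 5))) = (2j/(j + 4)) + (8/((j + 4)(j + 5))).
Simplifying, P(j+1) = 2(j + 1)/(j + 5) = 2(j+1)/((j+1) + 4),
which is the closed form with r = j+1.
This completes the induction.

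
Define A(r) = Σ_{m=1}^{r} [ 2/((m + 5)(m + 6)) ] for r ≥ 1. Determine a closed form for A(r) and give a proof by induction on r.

A(r) = r/(3(r + 6))

We claim A(r) = r/(3(r + 6)) for all r ≥ 1.
For the base case r = 1: A(1) = 1/21, and the closed form gives 1/21. They agree.
Suppose the result is true for r = m, so A(m) = m/(3(m + 6)).
Then A(m+1) = A(m) + (2/((m + 6)(m + 7))) = (m/(3(m + 6))) + (2/((m + 6)(m + 7))).
Simplifying, A(m+1) = (m + 1)/(3(m + 7)) = (m+1)/(3((m+1) + 6)),
which is the closed form with r = m+1.
Hence, by induction on r, the claim holds for every r ≥ 1.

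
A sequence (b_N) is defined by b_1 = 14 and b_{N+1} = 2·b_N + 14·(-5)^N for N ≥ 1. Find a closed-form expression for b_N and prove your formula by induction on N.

b_N = -2(-5)^N + 2^(N + 1)

Computing the first terms: b_1 = 14, b_2 = -42, b_3 = 266. This suggests b_N = -2(-5)^N + 2^(N + 1).
When N = 1: the formula gives 14 = 14 = b_1.
Suppose the result is true for N = r, so b_r = -2(-5)^r + 2^(r + 1).
Then b_{r+1} = 2·b_r + 14·(-5)^r = 2·(-2(-5)^r + 2^(r + 1)) + 14·(-5)^r = -2(-5)^(r + 1) + 2^(r + 2) = -2(-5)^(r+1) + 2^((r+1) + 1),
which is the claimed formula at N = r+1.
By induction, the statement is established for all N ≥ 1.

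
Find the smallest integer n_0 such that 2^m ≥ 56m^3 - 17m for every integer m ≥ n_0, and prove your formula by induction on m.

At m = 18: 262144 < 326286, so the inequality fails and n_0 ≥ 19. We prove 2^m ≥ 56m^3 - 17m for all m ≥ 19.
Base step (m = 19): 2^m = 524288 and 56m^3 - 17m = 383781, so 524288 ≥ 383781.
Suppose the result is true for m = k, so 2^k ≥ 56k^3 - 17k.
Then 2^(k + 1) = 2·(2^k) ≥ 2·(56k^3 - 17k).
Also, for k ≥ 19 we have 2·(56k^3 - 17k) ≥ 56(k+1)^3 - 17(k+1), since 2·(56k^3 - 17k) − (56(k+1)^3 - 17(k+1)) = 56k^3 - 168k^2 - 185k - 39, which is nonnegative for all k ≥ 19.
Combining, 2^(k + 1) ≥ 56(k+1)^3 - 17(k+1).
By induction, the statement is established for all m ≥ 19.
Hence the smallest such n_0 is 19.

n_0 = 19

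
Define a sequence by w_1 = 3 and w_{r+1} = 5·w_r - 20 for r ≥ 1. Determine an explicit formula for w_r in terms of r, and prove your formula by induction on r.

Computing the first terms: w_1 = 3, w_2 = -5, w_3 = -45. This suggests w_r = -2·5^(r - 1) + 5.
Base step (r = 1): the formula gives 3 = 3 = w_1.
For the inductive step, assume it holds for an arbitrary m ≥ 1, so w_m = -2·5^(m - 1) + 5.
Then w_{m+1} = 5·w_m - 20 = 5·(-2·5^(m - 1) + 5) - 20 = -2·5^m + 5 = -2·5^((m+1) - 1) + 5,
which is the claimed formula at r = m+1.
By the principle of mathematical induction, the result holds for all r ≥ 1.

w_r = -2·5^(r - 1) + 5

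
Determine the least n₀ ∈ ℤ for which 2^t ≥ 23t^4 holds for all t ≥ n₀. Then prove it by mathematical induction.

At t = 22: 4194304 < 5387888, so the inequality fails and n₀ ≥ 23. We prove 2^t ≥ 23t^4 for all t ≥ 23.
Base step (t = 23): 2^t = 8388608 and 23t^4 = 6436343, so 8388608 ≥ 6436343.
Inductive step: suppose the statement holds for some j ≥ 23, so 2^j ≥ 23j^4.
Then 2^(j + 1) = 2·(2^j) ≥ 2·(23j^4).
Also, for j ≥ 23 we have 2·(23j^4) ≥ 23(j+1)^4, since 2 ≥ (1 + 1/j)^4 for all j ≥ 23.
Combining, 2^(j + 1) ≥ 23(j+1)^4.
Hence, by induction on t, the claim holds for every t ≥ 23.
Hence the smallest such n₀ is 23.

n₀ = 23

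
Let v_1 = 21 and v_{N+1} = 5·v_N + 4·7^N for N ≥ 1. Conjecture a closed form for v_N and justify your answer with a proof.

Computing the first terms: v_1 = 21, v_2 = 133, v_3 = 861. This suggests v_N = 7·5^(N - 1) + 2·7^N.
Base step (N = 1): the formula gives 21 = 21 = v_1.
Suppose the result is true for N = m, so v_m = 7·5^(m - 1) + 2·7^m.
Then v_{m+1} = 5·v_m + 4·7^m = 5·(7·5^(m - 1) + 2·7^m) + 4·7^m = 7·5^m + 2·7^(m + 1) = 7·5^((m+1) - 1) + 2·7^(m+1),
which is the claimed formula at N = m+1.
By induction, the statement is established for all N ≥ 1.

v_N = 7·5^(N - 1) + 2·7^N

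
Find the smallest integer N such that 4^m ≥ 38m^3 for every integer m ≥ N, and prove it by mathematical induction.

At m = 6: 4096 < 8208, so the inequality fails and N ≥ 7. We prove 4^m ≥ 38m^3 for all m ≥ 7.
When m = 7: 4^m = 16384 and 38m^3 = 13034, so 16384 ≥ 13034.
For the inductive step, assume it holds for an arbitrary p ≥ 7, so 4^p ≥ 38p^3.
Then 4^(p + 1) = 4·(4^p) ≥ 4·(38p^3).
Also, for p ≥ 7 we have 4·(38p^3) ≥ 38(p+1)^3, since 4 ≥ (1 + 1/p)^3 for all p ≥ 7.
Combining, 4^(p + 1) ≥ 38(p+1)^3.
By induction, the statement is established for all m ≥ 7.
Hence the smallest such N is 7.

N = 7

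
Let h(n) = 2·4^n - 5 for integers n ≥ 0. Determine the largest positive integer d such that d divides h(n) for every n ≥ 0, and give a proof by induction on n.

d = 3

Computing the first values: h(0) = -3 and h(1) = 3; gcd(-3, 3) = 3, so d ≤ 3.
We prove 3 | 2·4^n - 5 for all n ≥ 0 by induction on n.
Base step (n = 0): h(0) = -3 = 3·(-1), so 3 | h(0).
For the inductive step, assume it holds for an arbitrary k ≥ 0, i.e. 3 | h(k). Then
h(k+1) = 2·4^(k+1) - 5 = 4·(2·4^k - 5) + 15 = 4·h(k) + 15. The first term is divisible by 3 by the inductive hypothesis, and 15 is divisible by 3. Hence 3 | h(k+1).
Hence, by induction on n, the claim holds for every n ≥ 0.
Therefore the largest such d is 3.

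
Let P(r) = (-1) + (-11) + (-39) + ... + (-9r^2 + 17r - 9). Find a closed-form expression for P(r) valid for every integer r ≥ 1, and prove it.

P(r) = -r(3r^2 - 4r + 2)

We claim P(r) = -r(3r^2 - 4r + 2) for all r ≥ 1.
For the base case r = 1: P(1) = -1, and the closed form gives -1. They agree.
Inductive step: assume the claim holds for r = j, so P(j) = j(-3j^2 + 4j - 2).
Then P(j+1) = P(j) + (-9j^2 - j - 1) = (j(-3j^2 + 4j - 2)) + (-9j^2 - j - 1).
Simplifying, P(j+1) = -(j + 1)(3j^2 + 2j + 1) = -(j+1)(3(j+1)^2 - 4(j+1) + 2),
which is the closed form with r = j+1.
This completes the induction.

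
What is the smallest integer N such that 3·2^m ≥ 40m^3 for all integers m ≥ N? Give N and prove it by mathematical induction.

At m = 15: 98304 < 135000, so the inequality fails and N ≥ 16. We prove 3·2^m ≥ 40m^3 for all m ≥ 16.
Base case (m = 16): 3·2^m = 196608 and 40m^3 = 163840, so 196608 ≥ 163840.
Suppose the result is true for m = k, so 3·2^k ≥ 40k^3.
Then 3·2^(k + 1) = 2·(3·2^k) ≥ 2·(40k^3).
Also, for k ≥ 16 we have 2·(40k^3) ≥ 40(k+1)^3, since 2 ≥ (1 + 1/k)^3 for all k ≥ 16.
Combining, 3·2^(k + 1) ≥ 40(k+1)^3.
Hence, by induction on m, the claim holds for every m ≥ 16.
Hence the smallest such N is 16.

N = 16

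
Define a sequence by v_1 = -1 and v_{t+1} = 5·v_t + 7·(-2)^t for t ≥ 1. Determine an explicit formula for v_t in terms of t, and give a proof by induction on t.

v_t = -(-2)^t - 3·5^(t - 1)

Computing the first terms: v_1 = -1, v_2 = -19, v_3 = -67. This suggests v_t = -(-2)^t - 3·5^(t - 1).
For the base case t = 1: the formula gives -1 = -1 = v_1.
For the inductive step, assume it holds for an arbitrary j ≥ 1, so v_j = -(-2)^j - 3·5^(j - 1).
Then v_{j+1} = 5·v_j + 7·(-2)^j = 5·(-(-2)^j - 3·5^(j - 1)) + 7·(-2)^j = -(-2)^(j + 1) - 3·5^j = -(-2)^(j+1) - 3·5^((j+1) - 1),
which is the claimed formula at t = j+1.
By the principle of mathematical induction, the result holds for all t ≥ 1.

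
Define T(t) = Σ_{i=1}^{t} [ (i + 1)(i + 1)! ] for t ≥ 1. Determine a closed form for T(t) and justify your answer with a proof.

T(t) = (t + 2)! - 2

We claim T(t) = (t + 2)! - 2 for all t ≥ 1.
Base case (t = 1): T(1) = 4, and the closed form gives 4. They agree.
For the inductive step, assume it holds for an arbitrary i ≥ 1, so T(i) = (i + 2)! - 2.
Then T(i+1) = T(i) + ((i + 2)(i + 2)!) = ((i + 2)! - 2) + ((i + 2)(i + 2)!).
Simplifying, T(i+1) = ((i+1) + 2)! - 2,
which is the closed form with t = i+1.
By the principle of mathematical induction, the result holds for all t ≥ 1.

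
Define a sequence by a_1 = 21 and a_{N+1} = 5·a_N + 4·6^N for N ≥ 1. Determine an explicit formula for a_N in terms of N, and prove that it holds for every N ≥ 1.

a_N = -3·5^(N - 1) + 4·6^N

Computing the first terms: a_1 = 21, a_2 = 129, a_3 = 789. This suggests a_N = -3·5^(N - 1) + 4·6^N.
Base step (N = 1): the formula gives 21 = 21 = a_1.
Inductive step: assume the claim holds for N = r, so a_r = -3·5^(r - 1) + 4·6^r.
Then a_{r+1} = 5·a_r + 4·6^r = 5·(-3·5^(r - 1) + 4·6^r) + 4·6^r = -3·5^r + 4·6^(r + 1) = -3·5^((r+1) - 1) + 4·6^(r+1),
which is the claimed formula at N = r+1.
By the principle of mathematical induction, the result holds for all N ≥ 1.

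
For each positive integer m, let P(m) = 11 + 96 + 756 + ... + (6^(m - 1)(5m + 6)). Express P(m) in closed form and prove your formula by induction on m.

We claim P(m) = 6^m(m + 1) - 1 for all m ≥ 1.
Base step (m = 1): P(1) = 11, and the closed form gives 11. They agree.
Inductive step: suppose the statement holds for some i ≥ 1, so P(i) = 6^i(i + 1) - 1.
Then P(i+1) = P(i) + (6^i(5i + 11)) = (6^i(i + 1) - 1) + (6^i(5i + 11)).
Simplifying, P(i+1) = 6·6^i·i + 12·6^i - 1 = 6^(i+1)((i+1) + 1) - 1,
which is the closed form with m = i+1.
Hence, by induction on m, the claim holds for every m ≥ 1.

P(m) = 6^m(m + 1) - 1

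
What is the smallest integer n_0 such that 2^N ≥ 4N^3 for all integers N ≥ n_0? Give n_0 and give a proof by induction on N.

At N = 13: 8192 < 8788, so the inequality fails and n_0 ≥ 14. We prove 2^N ≥ 4N^3 for all N ≥ 14.
Base case (N = 14): 2^N = 16384 and 4N^3 = 10976, so 16384 ≥ 10976.
Suppose the result is true for N = j, so 2^j ≥ 4j^3.
Then 2^(j + 1) = 2·(2^j) ≥ 2·(4j^3).
Also, for j ≥ 14 we have 2·(4j^3) ≥ 4(j+1)^3, since 2 ≥ (1 + 1/j)^3 for all j ≥ 14.
Combining, 2^(j + 1) ≥ 4(j+1)^3.
This completes the induction.
Hence the smallest such n_0 is 14.

n_0 = 14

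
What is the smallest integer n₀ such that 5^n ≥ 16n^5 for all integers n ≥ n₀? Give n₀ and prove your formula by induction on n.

At n = 8: 390625 < 524288, so the inequality fails and n₀ ≥ 9. We prove 5^n ≥ 16n^5 for all n ≥ 9.
Base case (n = 9): 5^n = 1953125 and 16n^5 = 944784, so 1953125 ≥ 944784.
Inductive step: assume the claim holds for n = r, so 5^r ≥ 16r^5.
Then 5^(r + 1) = 5·(5^r) ≥ 5·(16r^5).
Also, for r ≥ 9 we have 5·(16r^5) ≥ 16(r+1)^5, since 5 ≥ (1 + 1/r)^5 for all r ≥ 9.
Combining, 5^(r + 1) ≥ 16(r+1)^5.
By induction, the statement is established for all n ≥ 9.
Hence the smallest such n₀ is 9.

n₀ = 9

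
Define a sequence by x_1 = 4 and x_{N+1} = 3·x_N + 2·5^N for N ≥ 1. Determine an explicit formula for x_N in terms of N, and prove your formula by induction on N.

x_N = -3^(N - 1) + 5^N

Computing the first terms: x_1 = 4, x_2 = 22, x_3 = 116. This suggests x_N = -3^(N - 1) + 5^N.
When N = 1: the formula gives 4 = 4 = x_1.
For the inductive step, assume it holds for an arbitrary p ≥ 1, so x_p = -3^(p - 1) + 5^p.
Then x_{p+1} = 3·x_p + 2·5^p = 3·(-3^(p - 1) + 5^p) + 2·5^p = -3^p + 5^(p + 1) = -3^((p+1) - 1) + 5^(p+1),
which is the claimed formula at N = p+1.
Hence, by induction on N, the claim holds for every N ≥ 1.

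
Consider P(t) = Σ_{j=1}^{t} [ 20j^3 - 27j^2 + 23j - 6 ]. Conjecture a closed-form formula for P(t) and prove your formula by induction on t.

We claim P(t) = t(5t^3 + t^2 + 3t + 1) for all t ≥ 1.
For the base case t = 1: P(1) = 10, and the closed form gives 10. They agree.
For the inductive step, assume it holds for an arbitrary j ≥ 1, so P(j) = j(5j^3 + j^2 + 3j + 1).
Then P(j+1) = P(j) + (20j^3 + 33j^2 + 29j + 10) = (j(5j^3 + j^2 + 3j + 1)) + (20j^3 + 33j^2 + 29j + 10).
Simplifying, P(j+1) = (j + 1)(5j^3 + 16j^2 + 20j + 10) = (j+1)(5(j+1)^3 + (j+1)^2 + 3(j+1) + 1),
which is the closed form with t = j+1.
Hence, by induction on t, the claim holds for every t ≥ 1.

P(t) = t(5t^3 + t^2 + 3t + 1)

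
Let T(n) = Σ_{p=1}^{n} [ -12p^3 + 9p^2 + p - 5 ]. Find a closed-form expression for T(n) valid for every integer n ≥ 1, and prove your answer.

We claim T(n) = -n(3n^3 + 3n^2 - 2n + 3) for all n ≥ 1.
Base step (n = 1): T(1) = -7, and the closed form gives -7. They agree.
For the inductive step, assume it holds for an arbitrary p ≥ 1, so T(p) = p(-3p^3 - 3p^2 + 2p - 3).
Then T(p+1) = T(p) + (p - 12(p + 1)^3 + 9(p + 1)^2 - 4) = (p(-3p^3 - 3p^2 + 2p - 3)) + (p - 12(p + 1)^3 + 9(p + 1)^2 - 4).
Simplifying, T(p+1) = -(p + 1)(3p^3 + 12p^2 + 13p + 7) = -(p+1)(3(p+1)^3 + 3(p+1)^2 - 2(p+1) + 3),
which is the closed form with n = p+1.
Hence, by induction on n, the claim holds for every n ≥ 1.

T(n) = -n(3n^3 + 3n^2 - 2n + 3)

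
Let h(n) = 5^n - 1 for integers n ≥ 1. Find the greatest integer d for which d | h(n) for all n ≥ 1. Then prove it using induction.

d = 4

Computing the first values: h(1) = 4 and h(2) = 24; gcd(4, 24) = 4, so d ≤ 4.
We prove 4 | 5^n - 1 for all n ≥ 1 by induction on n.
When n = 1: h(1) = 4 = 4·(1), so 4 | h(1).
Inductive step: suppose the statement holds for some i ≥ 1, i.e. 4 | h(i). Then
5^{i+1} − 1^{i+1} = 5·5^i − 1·1^i = 5·(5^i − 1^i) + (4)·1^i. The first term is divisible by 4 by the inductive hypothesis, and the second term (4)·1^i is divisible by 4 since 4 | 4. Hence 4 | h(i+1).
Hence, by induction on n, the claim holds for every n ≥ 1.
Therefore the largest such d is 4.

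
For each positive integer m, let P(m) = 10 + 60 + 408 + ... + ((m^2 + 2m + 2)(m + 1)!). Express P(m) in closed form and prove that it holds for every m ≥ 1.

P(m) = (m + 1)(m + 2)! - 2

We claim P(m) = (m + 1)(m + 2)! - 2 for all m ≥ 1.
Base step (m = 1): P(1) = 10, and the closed form gives 10. They agree.
For the inductive step, assume it holds for an arbitrary r ≥ 1, so P(r) = (r + 1)(r + 2)! - 2.
Then P(r+1) = P(r) + ((r^2 + 4r + 5)(r + 2)!) = ((r + 1)(r + 2)! - 2) + ((r^2 + 4r + 5)(r + 2)!).
Simplifying, P(r+1) = ((r+1) + 1)((r+1) + 2)! - 2,
which is the closed form with m = r+1.
Hence, by induction on m, the claim holds for every m ≥ 1.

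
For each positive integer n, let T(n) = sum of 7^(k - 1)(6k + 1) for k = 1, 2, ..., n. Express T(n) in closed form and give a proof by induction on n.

T(n) = 7^n·n

We claim T(n) = 7^n·n for all n ≥ 1.
Base step (n = 1): T(1) = 7, and the closed form gives 7. They agree.
Inductive step: assume the claim holds for n = k, so T(k) = 7^k·k.
Then T(k+1) = T(k) + (7^k(6k + 7)) = (7^k·k) + (7^k(6k + 7)).
Simplifying, T(k+1) = 7^(k + 1)(k + 1) = 7^(k+1)·(k+1),
which is the closed form with n = k+1.
Hence, by induction on n, the claim holds for every n ≥ 1.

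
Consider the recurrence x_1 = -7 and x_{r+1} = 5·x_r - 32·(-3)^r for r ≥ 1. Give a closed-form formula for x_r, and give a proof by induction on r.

x_r = 4(-3)^r + 5^r

Computing the first terms: x_1 = -7, x_2 = 61, x_3 = 17. This suggests x_r = 4(-3)^r + 5^r.
Base step (r = 1): the formula gives -7 = -7 = x_1.
For the inductive step, assume it holds for an arbitrary p ≥ 1, so x_p = 4(-3)^p + 5^p.
Then x_{p+1} = 5·x_p - 32·(-3)^p = 5·(4(-3)^p + 5^p) - 32·(-3)^p = 4(-3)^(p + 1) + 5^(p + 1),
which is the claimed formula at r = p+1.
By induction, the statement is established for all r ≥ 1.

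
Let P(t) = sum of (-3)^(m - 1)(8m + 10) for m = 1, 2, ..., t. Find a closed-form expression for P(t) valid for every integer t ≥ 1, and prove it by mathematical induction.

We claim P(t) = -(-3)^t(2t + 3) + 3 for all t ≥ 1.
For the base case t = 1: P(1) = 18, and the closed form gives 18. They agree.
Inductive step: suppose the statement holds for some m ≥ 1, so P(m) = -(-3)^m(2m + 3) + 3.
Then P(m+1) = P(m) + ((-3)^m(8m + 18)) = (-(-3)^m(2m + 3) + 3) + ((-3)^m(8m + 18)).
Simplifying, P(m+1) = 6(-3)^m·m + 15(-3)^m + 3 = -(-3)^(m+1)(2(m+1) + 3) + 3,
which is the closed form with t = m+1.
Hence, by induction on t, the claim holds for every t ≥ 1.

P(t) = -(-3)^t(2t + 3) + 3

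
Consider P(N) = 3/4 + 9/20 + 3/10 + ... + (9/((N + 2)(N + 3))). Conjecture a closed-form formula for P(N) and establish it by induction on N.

We claim P(N) = 3N/(N + 3) for all N ≥ 1.
Base step (N = 1): P(1) = 3/4, and the closed form gives 3/4. They agree.
Inductive step: suppose the statement holds for some j ≥ 1, so P(j) = 3j/(j + 3).
Then P(j+1) = P(j) + (9/((j + 3)(j + 4))) = (3j/(j + 3)) + (9/((j + 3)(j + 4))).
Simplifying, P(j+1) = 3(j + 1)/(j + 4) = 3(j+1)/((j+1) + 3),
which is the closed form with N = j+1.
By induction, the statement is established for all N ≥ 1.

P(N) = 3N/(N + 3)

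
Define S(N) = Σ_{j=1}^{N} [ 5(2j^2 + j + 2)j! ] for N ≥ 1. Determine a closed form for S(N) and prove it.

S(N) = (10N + 5)(N + 1)! - 5

We claim S(N) = (10N + 5)(N + 1)! - 5 for all N ≥ 1.
When N = 1: S(1) = 25, and the closed form gives 25. They agree.
Inductive step: assume the claim holds for N = j, so S(j) = (10j + 5)(j + 1)! - 5.
Then S(j+1) = S(j) + (5(2j^2 + 5j + 5)(j + 1)!) = ((10j + 5)(j + 1)! - 5) + (5(2j^2 + 5j + 5)(j + 1)!).
Simplifying, S(j+1) = (10(j+1) + 5)((j+1) + 1)! - 5,
which is the closed form with N = j+1.
This completes the induction.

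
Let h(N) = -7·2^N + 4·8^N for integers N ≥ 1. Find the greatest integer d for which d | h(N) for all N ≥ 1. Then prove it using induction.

d = 6

Computing the first values: h(1) = 18 and h(2) = 228; gcd(18, 228) = 6, so d ≤ 6.
We prove 6 | -7·2^N + 4·8^N for all N ≥ 1 by induction on N.
For the base case N = 1: h(1) = 18 = 6·(3), so 6 | h(1).
Suppose the result is true for N = k, i.e. 6 | h(k). Then
h(k+1) − 8·h(k) = (-7·2^(k+1) + 4·8^(k+1)) − 8·(-7·2^k + 4·8^k) = (-7)·2^k·(2 − 8) = (42)·2^k. Since 6 | h(k) by the inductive hypothesis, 6 | 8·h(k); and 6 | 42 since 42 = 6·7. Therefore 6 | h(k+1).
By induction, the statement is established for all N ≥ 1.
Therefore the largest such d is 6.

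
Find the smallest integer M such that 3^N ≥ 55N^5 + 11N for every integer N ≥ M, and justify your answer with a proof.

M = 17

At N = 16: 43046721 < 57671856, so the inequality fails and M ≥ 17. We prove 3^N ≥ 55N^5 + 11N for all N ≥ 17.
When N = 17: 3^N = 129140163 and 55N^5 + 11N = 78092322, so 129140163 ≥ 78092322.
Inductive step: assume the claim holds for N = j, so 3^j ≥ 55j^5 + 11j.
Then 3^(j + 1) = 3·(3^j) ≥ 3·(55j^5 + 11j).
Also, for j ≥ 17 we have 3·(55j^5 + 11j) ≥ 55(j+1)^5 + 11(j+1), since 3·(55j^5 + 11j) − (55(j+1)^5 + 11(j+1)) = 110j^5 - 275j^4 - 550j^3 - 550j^2 - 253j - 66, which is nonnegative for all j ≥ 17.
Combining, 3^(j + 1) ≥ 55(j+1)^5 + 11(j+1).
By the principle of mathematical induction, the result holds for all N ≥ 17.
Hence the smallest such M is 17.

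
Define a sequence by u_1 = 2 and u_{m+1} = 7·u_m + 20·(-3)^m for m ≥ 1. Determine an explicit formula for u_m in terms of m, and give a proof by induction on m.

Computing the first terms: u_1 = 2, u_2 = -46, u_3 = -142. This suggests u_m = -2(-3)^m - 4·7^(m - 1).
When m = 1: the formula gives 2 = 2 = u_1.
Inductive step: suppose the statement holds for some i ≥ 1, so u_i = -2(-3)^i - 4·7^(i - 1).
Then u_{i+1} = 7·u_i + 20·(-3)^i = 7·(-2(-3)^i - 4·7^(i - 1)) + 20·(-3)^i = -2(-3)^(i + 1) - 4·7^i = -2(-3)^(i+1) - 4·7^((i+1) - 1),
which is the claimed formula at m = i+1.
By induction, the statement is established for all m ≥ 1.

u_m = -2(-3)^m - 4·7^(m - 1)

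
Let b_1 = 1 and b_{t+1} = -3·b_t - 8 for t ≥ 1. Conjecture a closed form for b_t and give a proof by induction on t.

b_t = -(-3)^t - 2

Computing the first terms: b_1 = 1, b_2 = -11, b_3 = 25. This suggests b_t = -(-3)^t - 2.
For the base case t = 1: the formula gives 1 = 1 = b_1.
Inductive step: suppose the statement holds for some p ≥ 1, so b_p = -(-3)^p - 2.
Then b_{p+1} = -3·b_p - 8 = -3·(-(-3)^p - 2) - 8 = -(-3)^(p + 1) - 2,
which is the claimed formula at t = p+1.
Hence, by induction on t, the claim holds for every t ≥ 1.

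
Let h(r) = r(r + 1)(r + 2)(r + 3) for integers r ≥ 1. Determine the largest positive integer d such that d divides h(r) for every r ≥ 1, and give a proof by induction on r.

d = 24

Computing the first values: h(1) = 24 and h(2) = 120; gcd(24, 120) = 24, so d ≤ 24.
We prove 24 | r(r + 1)(r + 2)(r + 3) for all r ≥ 1 by induction on r.
Base case (r = 1): h(1) = 24 = 24·(1), so 24 | h(1).
Inductive step: assume the claim holds for r = m, i.e. 24 | h(m). Then
h(m+1) − h(m) = (m+1)·(m+2)·(m+3)·(m+4) − m·(m+1)·(m+2)·(m+3) = (m+1)·(m+2)·(m+3)·[(m+4) − m] = 4·(m+1)·(m+2)·(m+3). The product of 3 consecutive integers is divisible by (3)! = 6, so h(m+1) − h(m) is divisible by 4·6 = 24. By the inductive hypothesis 24 | h(m), hence 24 | h(m+1).
This completes the induction.
Therefore the largest such d is 24.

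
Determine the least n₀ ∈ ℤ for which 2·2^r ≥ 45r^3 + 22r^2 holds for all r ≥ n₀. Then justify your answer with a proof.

At r = 16: 131072 < 189952, so the inequality fails and n₀ ≥ 17. We prove 2·2^r ≥ 45r^3 + 22r^2 for all r ≥ 17.
For the base case r = 17: 2·2^r = 262144 and 45r^3 + 22r^2 = 227443, so 262144 ≥ 227443.
Inductive step: assume the claim holds for r = i, so 2·2^i ≥ 45i^3 + 22i^2.
Then 2·2^(i + 1) = 2·(2·2^i) ≥ 2·(45i^3 + 22i^2).
Also, for i ≥ 17 we have 2·(45i^3 + 22i^2) ≥ 45(i+1)^3 + 22(i+1)^2, since 2·(45i^3 + 22i^2) − (45(i+1)^3 + 22(i+1)^2) = 45i^3 - 113i^2 - 179i - 67, which is nonnegative for all i ≥ 17.
Combining, 2·2^(i + 1) ≥ 45(i+1)^3 + 22(i+1)^2.
Hence, by induction on r, the claim holds for every r ≥ 17.
Hence the smallest such n₀ is 17.

n₀ = 17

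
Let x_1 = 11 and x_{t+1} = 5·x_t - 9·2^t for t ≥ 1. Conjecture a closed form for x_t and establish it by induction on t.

Computing the first terms: x_1 = 11, x_2 = 37, x_3 = 149. This suggests x_t = 3·2^t + 5^t.
Base step (t = 1): the formula gives 11 = 11 = x_1.
Inductive step: assume the claim holds for t = r, so x_r = 3·2^r + 5^r.
Then x_{r+1} = 5·x_r - 9·2^r = 5·(3·2^r + 5^r) - 9·2^r = 3·2^(r + 1) + 5^(r + 1),
which is the claimed formula at t = r+1.
By the principle of mathematical induction, the result holds for all t ≥ 1.

x_t = 3·2^t + 5^t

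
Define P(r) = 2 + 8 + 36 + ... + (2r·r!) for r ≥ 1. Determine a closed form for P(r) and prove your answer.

P(r) = 2(r + 1)! - 2

We claim P(r) = 2(r + 1)! - 2 for all r ≥ 1.
Base step (r = 1): P(1) = 2, and the closed form gives 2. They agree.
For the inductive step, assume it holds for an arbitrary m ≥ 1, so P(m) = 2(m + 1)! - 2.
Then P(m+1) = P(m) + (2(m + 1)(m + 1)!) = (2(m + 1)! - 2) + (2(m + 1)(m + 1)!).
Simplifying, P(m+1) = 2((m+1) + 1)! - 2,
which is the closed form with r = m+1.
By the principle of mathematical induction, the result holds for all r ≥ 1.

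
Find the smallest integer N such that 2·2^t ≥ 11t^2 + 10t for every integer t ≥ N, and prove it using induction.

At t = 8: 512 < 784, so the inequality fails and N ≥ 9. We prove 2·2^t ≥ 11t^2 + 10t for all t ≥ 9.
Base case (t = 9): 2·2^t = 1024 and 11t^2 + 10t = 981, so 1024 ≥ 981.
Suppose the result is true for t = p, so 2·2^p ≥ 11p^2 + 10p.
Then 2·2^(p + 1) = 2·(2·2^p) ≥ 2·(11p^2 + 10p).
Also, for p ≥ 9 we have 2·(11p^2 + 10p) ≥ 11(p+1)^2 + 10(p+1), since 2·(11p^2 + 10p) − (11(p+1)^2 + 10(p+1)) = 11p^2 - 12p - 21, which is nonnegative for all p ≥ 9.
Combining, 2·2^(p + 1) ≥ 11(p+1)^2 + 10(p+1).
This completes the induction.
Hence the smallest such N is 9.

N = 9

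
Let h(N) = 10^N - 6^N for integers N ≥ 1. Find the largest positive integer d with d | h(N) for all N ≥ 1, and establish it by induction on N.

d = 4

Computing the first values: h(1) = 4 and h(2) = 64; gcd(4, 64) = 4, so d ≤ 4.
We prove 4 | 10^N - 6^N for all N ≥ 1 by induction on N.
Base case (N = 1): h(1) = 4 = 4·(1), so 4 | h(1).
Suppose the result is true for N = k, i.e. 4 | h(k). Then
10^{k+1} − 6^{k+1} = 10·10^k − 6·6^k = 10·(10^k − 6^k) + (4)·6^k. The first term is divisible by 4 by the inductive hypothesis, and the second term (4)·6^k is divisible by 4 since 4 | 4. Hence 4 | h(k+1).
This completes the induction.
Therefore the largest such d is 4.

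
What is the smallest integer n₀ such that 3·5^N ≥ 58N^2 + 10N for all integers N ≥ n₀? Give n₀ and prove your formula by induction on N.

n₀ = 4

At N = 3: 375 < 552, so the inequality fails and n₀ ≥ 4. We prove 3·5^N ≥ 58N^2 + 10N for all N ≥ 4.
Base step (N = 4): 3·5^N = 1875 and 58N^2 + 10N = 968, so 1875 ≥ 968.
For the inductive step, assume it holds for an arbitrary m ≥ 4, so 3·5^m ≥ 58m^2 + 10m.
Then 3·5^(m + 1) = 5·(3·5^m) ≥ 5·(58m^2 + 10m).
Also, for m ≥ 4 we have 5·(58m^2 + 10m) ≥ 58(m+1)^2 + 10(m+1), since 5·(58m^2 + 10m) − (58(m+1)^2 + 10(m+1)) = 232m^2 - 76m - 68, which is nonnegative for all m ≥ 4.
Combining, 3·5^(m + 1) ≥ 58(m+1)^2 + 10(m+1).
Hence, by induction on N, the claim holds for every N ≥ 4.
Hence the smallest such n₀ is 4.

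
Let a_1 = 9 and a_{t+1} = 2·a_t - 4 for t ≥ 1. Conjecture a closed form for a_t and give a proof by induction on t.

a_t = 5·2^(t - 1) + 4

Computing the first terms: a_1 = 9, a_2 = 14, a_3 = 24. This suggests a_t = 5·2^(t - 1) + 4.
Base step (t = 1): the formula gives 9 = 9 = a_1.
Suppose the result is true for t = j, so a_j = 5·2^(j - 1) + 4.
Then a_{j+1} = 2·a_j - 4 = 2·(5·2^(j - 1) + 4) - 4 = 5·2^j + 4 = 5·2^((j+1) - 1) + 4,
which is the claimed formula at t = j+1.
This completes the induction.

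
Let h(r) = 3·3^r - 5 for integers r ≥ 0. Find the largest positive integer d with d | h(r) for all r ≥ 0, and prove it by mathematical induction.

d = 2

Computing the first values: h(0) = -2 and h(1) = 4; gcd(-2, 4) = 2, so d ≤ 2.
We prove 2 | 3·3^r - 5 for all r ≥ 0 by induction on r.
Base step (r = 0): h(0) = -2 = 2·(-1), so 2 | h(0).
Inductive step: assume the claim holds for r = p, i.e. 2 | h(p). Then
h(p+1) = 3·3^(p+1) - 5 = 3·(3·3^p - 5) + 10 = 3·h(p) + 10. The first term is divisible by 2 by the inductive hypothesis, and 10 is divisible by 2. Hence 2 | h(p+1).
This completes the induction.
Therefore the largest such d is 2.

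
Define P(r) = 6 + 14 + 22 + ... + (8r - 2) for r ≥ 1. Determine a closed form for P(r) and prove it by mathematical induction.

We claim P(r) = 2r(2r + 1) for all r ≥ 1.
Base case (r = 1): P(1) = 6, and the closed form gives 6. They agree.
For the inductive step, assume it holds for an arbitrary m ≥ 1, so P(m) = 2m(2m + 1).
Then P(m+1) = P(m) + (8m + 6) = (2m(2m + 1)) + (8m + 6).
Simplifying, P(m+1) = 2(m + 1)(2m + 3) = 2(m+1)(2(m+1) + 1),
which is the closed form with r = m+1.
Hence, by induction on r, the claim holds for every r ≥ 1.

P(r) = 2r(2r + 1)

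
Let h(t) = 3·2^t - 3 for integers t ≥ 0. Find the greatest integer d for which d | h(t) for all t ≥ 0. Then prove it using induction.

Computing the first values: h(0) = 0 and h(1) = 3; gcd(0, 3) = 3, so d ≤ 3.
We prove 3 | 3·2^t - 3 for all t ≥ 0 by induction on t.
For the base case t = 0: h(0) = 0 = 3·(0), so 3 | h(0).
For the inductive step, assume it holds for an arbitrary r ≥ 0, i.e. 3 | h(r). Then
h(r+1) = 3·2^(r+1) - 3 = 2·(3·2^r - 3) + 3 = 2·h(r) + 3. The first term is divisible by 3 by the inductive hypothesis, and 3 is divisible by 3. Hence 3 | h(r+1).
Hence, by induction on t, the claim holds for every t ≥ 0.
Therefore the largest such d is 3.

d = 3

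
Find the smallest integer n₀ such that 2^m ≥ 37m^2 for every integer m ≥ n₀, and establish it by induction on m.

n₀ = 13

At m = 12: 4096 < 5328, so the inequality fails and n₀ ≥ 13. We prove 2^m ≥ 37m^2 for all m ≥ 13.
Base case (m = 13): 2^m = 8192 and 37m^2 = 6253, so 8192 ≥ 6253.
For the inductive step, assume it holds for an arbitrary k ≥ 13, so 2^k ≥ 37k^2.
Then 2^(k + 1) = 2·(2^k) ≥ 2·(37k^2).
Also, for k ≥ 13 we have 2·(37k^2) ≥ 37(k+1)^2, since 2 ≥ (1 + 1/k)^2 for all k ≥ 13.
Combining, 2^(k + 1) ≥ 37(k+1)^2.
This completes the induction.
Hence the smallest such n₀ is 13.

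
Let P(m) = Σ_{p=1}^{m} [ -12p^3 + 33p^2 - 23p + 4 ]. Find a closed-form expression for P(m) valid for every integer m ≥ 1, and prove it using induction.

We claim P(m) = -m(3m^3 - 5m^2 - 2m + 2) for all m ≥ 1.
For the base case m = 1: P(1) = 2, and the closed form gives 2. They agree.
Inductive step: suppose the statement holds for some p ≥ 1, so P(p) = p(-3p^3 + 5p^2 + 2p - 2).
Then P(p+1) = P(p) + (-12p^3 - 3p^2 + 7p + 2) = (p(-3p^3 + 5p^2 + 2p - 2)) + (-12p^3 - 3p^2 + 7p + 2).
Simplifying, P(p+1) = -(p + 1)(3p^3 + 4p^2 - 3p - 2) = -(p+1)(3(p+1)^3 - 5(p+1)^2 - 2(p+1) + 2),
which is the closed form with m = p+1.
This completes the induction.

P(m) = -m(3m^3 - 5m^2 - 2m + 2)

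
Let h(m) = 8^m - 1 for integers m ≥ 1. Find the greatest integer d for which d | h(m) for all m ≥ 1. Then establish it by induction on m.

d = 7

Computing the first values: h(1) = 7 and h(2) = 63; gcd(7, 63) = 7, so d ≤ 7.
We prove 7 | 8^m - 1 for all m ≥ 1 by induction on m.
Base step (m = 1): h(1) = 7 = 7·(1), so 7 | h(1).
Inductive step: assume the claim holds for m = k, i.e. 7 | h(k). Then
8^{k+1} − 1^{k+1} = 8·8^k − 1·1^k = 8·(8^k − 1^k) + (7)·1^k. The first term is divisible by 7 by the inductive hypothesis, and the second term (7)·1^k is divisible by 7 since 7 | 7. Hence 7 | h(k+1).
Hence, by induction on m, the claim holds for every m ≥ 1.
Therefore the largest such d is 7.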